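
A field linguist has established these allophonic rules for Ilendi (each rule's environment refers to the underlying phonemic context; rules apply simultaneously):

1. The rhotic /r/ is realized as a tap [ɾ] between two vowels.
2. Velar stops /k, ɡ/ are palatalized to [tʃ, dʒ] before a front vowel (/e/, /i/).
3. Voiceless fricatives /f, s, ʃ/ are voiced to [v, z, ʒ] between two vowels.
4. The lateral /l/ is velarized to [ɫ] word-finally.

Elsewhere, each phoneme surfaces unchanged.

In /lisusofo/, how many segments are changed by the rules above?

Segments that undergo a rule: /s/ → [z] (rule 3); /s/ → [z] (rule 3); /f/ → [v] (rule 3).
All other segments surface unchanged.

3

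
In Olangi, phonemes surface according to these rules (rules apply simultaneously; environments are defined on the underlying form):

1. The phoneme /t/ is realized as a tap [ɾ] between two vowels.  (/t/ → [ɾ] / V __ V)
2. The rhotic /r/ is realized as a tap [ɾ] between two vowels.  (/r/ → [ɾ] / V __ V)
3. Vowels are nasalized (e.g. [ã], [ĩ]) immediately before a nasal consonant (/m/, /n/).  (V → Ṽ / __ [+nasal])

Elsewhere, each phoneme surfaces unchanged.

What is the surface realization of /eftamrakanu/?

[eftãmrakãnu]

/e/ — word-initial; rule 3 does not apply here → [e].
/t/ — between /f/ and /a/; rule 1 does not apply here → [t].
Rule 3 applies to /a/ (between /t/ and /m/: before a nasal consonant) → [ã].
/r/ (between /m/ and /a/) is in the target of rule 2 but the environment (between two vowels) is not met → [r].
/a/ (between /r/ and /k/) fails the environment for rule 3, so it stays [a].
/a/ (between /k/ and /n/) occurs before a nasal consonant → [ã] by rule 3.
/u/ (word-final) fails the environment for rule 3, so it stays [u].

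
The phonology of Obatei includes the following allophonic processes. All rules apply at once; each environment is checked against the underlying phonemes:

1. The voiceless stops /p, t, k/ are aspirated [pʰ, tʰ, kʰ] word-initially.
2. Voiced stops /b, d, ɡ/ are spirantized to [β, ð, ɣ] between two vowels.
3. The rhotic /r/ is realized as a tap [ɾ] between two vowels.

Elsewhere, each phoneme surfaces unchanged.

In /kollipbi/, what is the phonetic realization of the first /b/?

[b]

/b/ (between /p/ and /i/): rule 2 targets it, but not between two vowels → unchanged [b].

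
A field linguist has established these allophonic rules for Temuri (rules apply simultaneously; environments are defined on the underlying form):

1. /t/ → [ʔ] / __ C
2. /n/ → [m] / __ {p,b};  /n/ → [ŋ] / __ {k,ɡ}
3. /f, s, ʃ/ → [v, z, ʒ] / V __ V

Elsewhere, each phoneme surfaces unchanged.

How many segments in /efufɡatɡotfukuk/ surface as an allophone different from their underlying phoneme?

3

Segments that undergo a rule: /f/ → [v] (rule 3); /t/ → [ʔ] (rule 1); /t/ → [ʔ] (rule 1).
All other segments surface unchanged.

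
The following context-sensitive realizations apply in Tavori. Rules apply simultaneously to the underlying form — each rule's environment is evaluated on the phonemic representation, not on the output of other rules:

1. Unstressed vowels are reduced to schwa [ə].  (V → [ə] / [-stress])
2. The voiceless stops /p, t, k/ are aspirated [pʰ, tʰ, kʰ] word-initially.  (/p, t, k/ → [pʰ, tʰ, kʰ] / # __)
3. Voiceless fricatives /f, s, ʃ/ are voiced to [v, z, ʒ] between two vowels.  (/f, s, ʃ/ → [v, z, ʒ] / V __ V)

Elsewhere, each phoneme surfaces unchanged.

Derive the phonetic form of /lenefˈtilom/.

/l/ — not in any rule's target class → [l].
/e/ (between /l/ and /n/) occurs in an unstressed syllable → [ə] by rule 1.
/n/ stays [n].
/e/ — between /n/ and /f/, in an unstressed syllable — surfaces as [ə] (rule 1).
/f/ — between /e/ and /t/; rule 3 does not apply here → [f].
/t/ (between /f/ and /i/) fails the environment for rule 2, so it stays [t].
/i/ (between /t/ and /l/) fails the environment for rule 1, so it stays [i].
/l/ (between /i/ and /o/) is unaffected → [l].
/o/ (between /l/ and /m/): in an unstressed syllable, so rule 1 applies → [ə].
/m/ (word-final): no rule targets it → [m].

[lənəfˈtiləm]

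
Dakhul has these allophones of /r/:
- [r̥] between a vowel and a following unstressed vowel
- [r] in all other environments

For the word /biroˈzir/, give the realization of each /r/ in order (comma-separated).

[r̥], [r]

Occurrence 1 (position 3): between a vowel and a following unstressed vowel → [r̥].
Occurrence 2 (position 7): no conditioning environment matches → elsewhere allophone [r].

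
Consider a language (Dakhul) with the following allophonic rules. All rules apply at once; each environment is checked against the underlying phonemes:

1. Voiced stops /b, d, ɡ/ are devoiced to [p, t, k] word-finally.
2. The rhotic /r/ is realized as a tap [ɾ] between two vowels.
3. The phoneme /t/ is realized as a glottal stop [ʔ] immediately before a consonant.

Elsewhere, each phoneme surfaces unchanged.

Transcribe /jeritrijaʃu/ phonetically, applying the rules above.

/j/ (word-initial) is unaffected → [j].
/e/ (between /j/ and /r/) is unaffected → [e].
/r/ — between /e/ and /i/, between two vowels — surfaces as [ɾ] (rule 2).
/i/ — not in any rule's target class → [i].
/t/ meets the environment for rule 3 (immediately before a consonant) → [ʔ].
/r/ (between /t/ and /i/) fails the environment for rule 2, so it stays [r].
/i/ stays [i].
/j/ stays [j].
/a/ (between /j/ and /ʃ/) is unaffected → [a].
/ʃ/ stays [ʃ].
/u/ stays [u].

[jeɾiʔrijaʃu]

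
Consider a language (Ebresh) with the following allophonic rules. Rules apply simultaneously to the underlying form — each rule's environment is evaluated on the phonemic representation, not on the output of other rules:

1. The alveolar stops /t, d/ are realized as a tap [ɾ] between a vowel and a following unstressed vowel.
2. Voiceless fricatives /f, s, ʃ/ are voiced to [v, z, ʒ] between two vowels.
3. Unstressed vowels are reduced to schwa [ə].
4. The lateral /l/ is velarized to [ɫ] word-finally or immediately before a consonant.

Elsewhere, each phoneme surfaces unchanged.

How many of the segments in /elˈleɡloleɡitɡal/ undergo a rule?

Segments that undergo a rule: /e/ → [ə] (rule 3); /l/ → [ɫ] (rule 4); /o/ → [ə] (rule 3); /e/ → [ə] (rule 3); /i/ → [ə] (rule 3); /a/ → [ə] (rule 3); /l/ → [ɫ] (rule 4).
All other segments surface unchanged.

7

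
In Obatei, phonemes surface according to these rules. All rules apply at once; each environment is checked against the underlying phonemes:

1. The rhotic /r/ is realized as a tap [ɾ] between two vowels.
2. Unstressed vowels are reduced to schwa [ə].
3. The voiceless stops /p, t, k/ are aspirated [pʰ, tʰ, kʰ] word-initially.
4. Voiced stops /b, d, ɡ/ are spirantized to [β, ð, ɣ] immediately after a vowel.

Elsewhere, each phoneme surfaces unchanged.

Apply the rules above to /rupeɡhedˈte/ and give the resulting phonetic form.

/r/ — word-initial; rule 1 does not apply here → [r].
/u/ (between /r/ and /p/): in an unstressed syllable, so rule 2 applies → [ə].
/p/ (between /u/ and /e/) fails the environment for rule 3, so it stays [p].
/e/ (between /p/ and /ɡ/) occurs in an unstressed syllable → [ə] by rule 2.
/ɡ/ — between /e/ and /h/, immediately after a vowel — surfaces as [ɣ] (rule 4).
/h/ (between /ɡ/ and /e/) is unaffected → [h].
/e/ (between /h/ and /d/): in an unstressed syllable, so rule 2 applies → [ə].
/d/ — between /e/ and /t/, immediately after a vowel — surfaces as [ð] (rule 4).
/t/ (between /d/ and /e/) fails the environment for rule 3, so it stays [t].
/e/ (word-final) is in the target of rule 2 but the environment (in an unstressed syllable) is not met → [e].

[rəpəɣhəðˈte]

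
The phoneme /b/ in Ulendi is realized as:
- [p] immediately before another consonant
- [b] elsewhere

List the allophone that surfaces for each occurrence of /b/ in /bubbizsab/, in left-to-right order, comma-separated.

Occurrence 1 (position 1): no conditioning environment matches → elsewhere allophone [b].
Occurrence 2 (position 3): immediately before another consonant → [p].
Occurrence 3 (position 4): no conditioning environment matches → elsewhere allophone [b].
Occurrence 4 (position 9): no conditioning environment matches → elsewhere allophone [b].

[b], [p], [b], [b]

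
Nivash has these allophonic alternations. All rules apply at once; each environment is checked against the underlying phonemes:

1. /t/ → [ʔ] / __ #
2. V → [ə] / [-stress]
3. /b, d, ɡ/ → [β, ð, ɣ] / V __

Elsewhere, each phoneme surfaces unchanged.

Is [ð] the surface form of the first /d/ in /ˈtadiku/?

/d/ (between /a/ and /i/): immediately after a vowel, so rule 3 applies → [ð].
The actual realization is [ð], which matches [ð].

Yes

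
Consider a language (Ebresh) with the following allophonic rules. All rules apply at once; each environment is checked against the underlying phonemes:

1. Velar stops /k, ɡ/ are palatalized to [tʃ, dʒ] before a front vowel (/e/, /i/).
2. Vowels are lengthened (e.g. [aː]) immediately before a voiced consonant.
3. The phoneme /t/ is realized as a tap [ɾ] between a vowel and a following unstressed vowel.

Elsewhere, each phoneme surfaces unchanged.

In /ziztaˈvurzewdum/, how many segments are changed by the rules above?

Segments that undergo a rule: /i/ → [iː] (rule 2); /a/ → [aː] (rule 2); /u/ → [uː] (rule 2); /e/ → [eː] (rule 2); /u/ → [uː] (rule 2).
All other segments surface unchanged.

5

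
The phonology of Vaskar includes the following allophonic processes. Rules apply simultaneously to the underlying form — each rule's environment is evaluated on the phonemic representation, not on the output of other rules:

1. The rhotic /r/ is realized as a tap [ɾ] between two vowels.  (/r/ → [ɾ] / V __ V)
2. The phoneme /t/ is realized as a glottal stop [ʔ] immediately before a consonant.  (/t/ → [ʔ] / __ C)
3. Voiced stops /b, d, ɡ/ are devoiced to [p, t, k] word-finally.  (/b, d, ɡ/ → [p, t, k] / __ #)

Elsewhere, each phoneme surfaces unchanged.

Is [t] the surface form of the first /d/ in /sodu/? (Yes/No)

No

/d/ (between /o/ and /u/) is in the target of rule 3 but the environment (word-finally) is not met → [d].
The actual realization is [d], not [t].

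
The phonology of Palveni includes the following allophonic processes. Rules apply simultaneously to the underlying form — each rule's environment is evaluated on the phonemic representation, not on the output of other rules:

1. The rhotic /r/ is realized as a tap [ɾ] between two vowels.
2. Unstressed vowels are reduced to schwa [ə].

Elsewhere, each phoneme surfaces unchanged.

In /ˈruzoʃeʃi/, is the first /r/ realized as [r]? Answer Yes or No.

Yes

/r/ (word-initial) fails the environment for rule 1, so it stays [r].
The actual realization is [r], which matches [r].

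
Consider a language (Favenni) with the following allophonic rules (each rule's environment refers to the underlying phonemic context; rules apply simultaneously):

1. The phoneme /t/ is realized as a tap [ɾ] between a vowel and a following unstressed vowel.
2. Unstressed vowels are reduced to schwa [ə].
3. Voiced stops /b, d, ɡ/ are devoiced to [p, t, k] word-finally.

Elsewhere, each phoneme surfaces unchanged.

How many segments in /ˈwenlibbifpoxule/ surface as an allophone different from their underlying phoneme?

5

Segments that undergo a rule: /i/ → [ə] (rule 2); /i/ → [ə] (rule 2); /o/ → [ə] (rule 2); /u/ → [ə] (rule 2); /e/ → [ə] (rule 2).
All other segments surface unchanged.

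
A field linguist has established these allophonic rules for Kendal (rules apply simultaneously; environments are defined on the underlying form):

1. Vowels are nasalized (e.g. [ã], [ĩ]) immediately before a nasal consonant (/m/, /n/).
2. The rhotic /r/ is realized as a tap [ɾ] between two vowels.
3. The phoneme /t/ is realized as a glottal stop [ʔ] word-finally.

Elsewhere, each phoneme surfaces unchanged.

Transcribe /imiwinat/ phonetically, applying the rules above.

/i/ meets the environment for rule 1 (before a nasal consonant) → [ĩ].
/m/ stays [m].
/i/ (between /m/ and /w/) is in the target of rule 1 but the environment (before a nasal consonant) is not met → [i].
/w/ (between /i/ and /i/): no rule targets it → [w].
/i/ (between /w/ and /n/): before a nasal consonant, so rule 1 applies → [ĩ].
/n/ — not in any rule's target class → [n].
/a/ (between /n/ and /t/) is in the target of rule 1 but the environment (before a nasal consonant) is not met → [a].
/t/ (word-final): word-finally, so rule 3 applies → [ʔ].

[ĩmiwĩnaʔ]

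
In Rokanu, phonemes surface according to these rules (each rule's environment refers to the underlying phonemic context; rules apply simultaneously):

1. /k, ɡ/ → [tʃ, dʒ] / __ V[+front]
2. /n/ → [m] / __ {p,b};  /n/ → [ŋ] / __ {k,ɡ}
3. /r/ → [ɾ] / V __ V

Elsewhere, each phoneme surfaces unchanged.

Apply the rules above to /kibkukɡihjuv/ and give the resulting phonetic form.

/k/ (word-initial) occurs before a front vowel → [tʃ] by rule 1.
/i/ — not in any rule's target class → [i].
/b/ — not in any rule's target class → [b].
/k/ (between /b/ and /u/): rule 1 targets it, but not before a front vowel → unchanged [k].
/u/ stays [u].
/k/ (between /u/ and /ɡ/) is in the target of rule 1 but the environment (before a front vowel) is not met → [k].
Rule 1 applies to /ɡ/ (between /k/ and /i/: before a front vowel) → [dʒ].
/i/ (between /ɡ/ and /h/): no rule targets it → [i].
/h/ stays [h].
/j/ (between /h/ and /u/): no rule targets it → [j].
/u/ stays [u].
/v/ (word-final): no rule targets it → [v].

[tʃibkukdʒihjuv]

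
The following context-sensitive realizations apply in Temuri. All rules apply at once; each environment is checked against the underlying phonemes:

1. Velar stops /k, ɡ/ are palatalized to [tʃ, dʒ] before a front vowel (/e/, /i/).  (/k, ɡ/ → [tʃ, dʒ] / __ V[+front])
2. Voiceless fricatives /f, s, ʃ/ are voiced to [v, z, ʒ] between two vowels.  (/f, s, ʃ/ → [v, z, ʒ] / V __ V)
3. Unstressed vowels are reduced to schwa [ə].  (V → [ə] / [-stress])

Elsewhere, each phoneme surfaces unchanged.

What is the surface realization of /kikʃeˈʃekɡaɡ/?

/k/ meets the environment for rule 1 (before a front vowel) → [tʃ].
Rule 3 applies to /i/ (between /k/ and /k/: in an unstressed syllable) → [ə].
/k/ (between /i/ and /ʃ/) is in the target of rule 1 but the environment (before a front vowel) is not met → [k].
/ʃ/ — between /k/ and /e/; rule 2 does not apply here → [ʃ].
/e/ (between /ʃ/ and /ʃ/) occurs in an unstressed syllable → [ə] by rule 3.
/ʃ/ (between /e/ and /e/) occurs between two vowels → [ʒ] by rule 2.
/e/ (between /ʃ/ and /k/): rule 3 targets it, but not in an unstressed syllable → unchanged [e].
/k/ (between /e/ and /ɡ/) fails the environment for rule 1, so it stays [k].
/ɡ/ (between /k/ and /a/): rule 1 targets it, but not before a front vowel → unchanged [ɡ].
Rule 3 applies to /a/ (between /ɡ/ and /ɡ/: in an unstressed syllable) → [ə].
/ɡ/ (word-final): rule 1 targets it, but not before a front vowel → unchanged [ɡ].

[tʃəkʃəˈʒekɡəɡ]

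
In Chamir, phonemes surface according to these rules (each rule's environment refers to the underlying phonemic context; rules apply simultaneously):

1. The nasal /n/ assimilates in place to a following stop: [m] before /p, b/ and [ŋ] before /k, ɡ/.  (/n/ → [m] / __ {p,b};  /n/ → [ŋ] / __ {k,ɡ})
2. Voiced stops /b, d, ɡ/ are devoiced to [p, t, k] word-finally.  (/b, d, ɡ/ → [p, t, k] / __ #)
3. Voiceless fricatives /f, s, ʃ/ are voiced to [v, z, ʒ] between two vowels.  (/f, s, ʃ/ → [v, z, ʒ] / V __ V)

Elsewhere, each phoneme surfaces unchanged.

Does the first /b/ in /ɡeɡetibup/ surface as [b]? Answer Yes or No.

Yes

/b/ (between /i/ and /u/) is in the target of rule 2 but the environment (word-finally) is not met → [b].
The actual realization is [b], which matches [b].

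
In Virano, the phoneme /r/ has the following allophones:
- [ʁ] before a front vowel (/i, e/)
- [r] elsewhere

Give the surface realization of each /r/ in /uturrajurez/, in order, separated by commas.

[r], [r], [ʁ]

Occurrence 1 (position 4): no conditioning environment matches → elsewhere allophone [r].
Occurrence 2 (position 5): no conditioning environment matches → elsewhere allophone [r].
Occurrence 3 (position 9): before a front vowel (/i, e/) → [ʁ].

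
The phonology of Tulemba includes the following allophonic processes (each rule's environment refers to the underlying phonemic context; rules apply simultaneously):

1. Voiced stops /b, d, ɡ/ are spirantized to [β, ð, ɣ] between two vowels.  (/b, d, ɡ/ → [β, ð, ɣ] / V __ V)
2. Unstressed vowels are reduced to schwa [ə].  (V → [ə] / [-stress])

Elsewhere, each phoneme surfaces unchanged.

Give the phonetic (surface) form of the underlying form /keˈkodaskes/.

/e/ — between /k/ and /k/, in an unstressed syllable — surfaces as [ə] (rule 2).
/o/ (between /k/ and /d/): rule 2 targets it, but not in an unstressed syllable → unchanged [o].
Rule 1 applies to /d/ (between /o/ and /a/: between two vowels) → [ð].
/a/ (between /d/ and /s/) occurs in an unstressed syllable → [ə] by rule 2.
/e/ (between /k/ and /s/) occurs in an unstressed syllable → [ə] by rule 2.

[kəˈkoðəskəs]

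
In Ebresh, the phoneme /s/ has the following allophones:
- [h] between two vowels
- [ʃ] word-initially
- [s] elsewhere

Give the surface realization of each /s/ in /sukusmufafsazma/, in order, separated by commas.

Occurrence 1 (position 1): word-initially → [ʃ].
Occurrence 2 (position 5): no conditioning environment matches → elsewhere allophone [s].
Occurrence 3 (position 11): no conditioning environment matches → elsewhere allophone [s].

[ʃ], [s], [s]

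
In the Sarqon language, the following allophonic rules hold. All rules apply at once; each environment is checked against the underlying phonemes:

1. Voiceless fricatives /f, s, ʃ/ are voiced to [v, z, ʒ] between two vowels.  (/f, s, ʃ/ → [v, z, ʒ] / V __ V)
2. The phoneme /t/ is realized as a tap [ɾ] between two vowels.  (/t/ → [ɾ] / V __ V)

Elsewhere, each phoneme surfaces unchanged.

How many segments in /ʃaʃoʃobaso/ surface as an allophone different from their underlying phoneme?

3

Segments that undergo a rule: /ʃ/ → [ʒ] (rule 1); /ʃ/ → [ʒ] (rule 1); /s/ → [z] (rule 1).
All other segments surface unchanged.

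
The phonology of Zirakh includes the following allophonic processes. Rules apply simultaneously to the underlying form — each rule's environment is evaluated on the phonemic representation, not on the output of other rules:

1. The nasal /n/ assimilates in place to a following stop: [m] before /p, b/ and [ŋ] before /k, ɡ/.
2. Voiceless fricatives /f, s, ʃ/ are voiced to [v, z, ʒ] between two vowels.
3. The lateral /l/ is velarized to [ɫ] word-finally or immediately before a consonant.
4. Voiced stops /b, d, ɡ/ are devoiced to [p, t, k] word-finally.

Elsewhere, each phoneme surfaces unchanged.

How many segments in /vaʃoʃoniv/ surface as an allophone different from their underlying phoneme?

2

Segments that undergo a rule: /ʃ/ → [ʒ] (rule 2); /ʃ/ → [ʒ] (rule 2).
All other segments surface unchanged.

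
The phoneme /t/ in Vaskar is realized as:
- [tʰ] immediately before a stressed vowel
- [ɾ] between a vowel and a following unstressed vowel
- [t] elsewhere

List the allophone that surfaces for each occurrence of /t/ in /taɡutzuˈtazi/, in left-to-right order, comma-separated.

Occurrence 1 (position 1): no conditioning environment matches → elsewhere allophone [t].
Occurrence 2 (position 5): no conditioning environment matches → elsewhere allophone [t].
Occurrence 3 (position 8): immediately before a stressed vowel → [tʰ].

[t], [t], [tʰ]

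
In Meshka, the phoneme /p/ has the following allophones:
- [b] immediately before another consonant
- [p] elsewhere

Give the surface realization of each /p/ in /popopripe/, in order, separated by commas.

Occurrence 1 (position 1): no conditioning environment matches → elsewhere allophone [p].
Occurrence 2 (position 3): no conditioning environment matches → elsewhere allophone [p].
Occurrence 3 (position 5): immediately before another consonant → [b].
Occurrence 4 (position 8): no conditioning environment matches → elsewhere allophone [p].

[p], [p], [b], [p]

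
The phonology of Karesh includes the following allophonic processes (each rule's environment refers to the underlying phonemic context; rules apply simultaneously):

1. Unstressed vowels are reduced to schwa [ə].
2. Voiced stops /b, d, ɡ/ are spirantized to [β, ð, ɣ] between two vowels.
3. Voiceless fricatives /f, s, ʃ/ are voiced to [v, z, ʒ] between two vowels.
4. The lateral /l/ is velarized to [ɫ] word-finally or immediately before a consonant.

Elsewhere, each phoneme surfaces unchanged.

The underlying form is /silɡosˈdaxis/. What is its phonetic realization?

/s/ (word-initial) is in the target of rule 3 but the environment (between two vowels) is not met → [s].
/i/ (between /s/ and /l/): in an unstressed syllable, so rule 1 applies → [ə].
/l/ meets the environment for rule 4 (word-finally or immediately before a consonant) → [ɫ].
/ɡ/ (between /l/ and /o/) fails the environment for rule 2, so it stays [ɡ].
/o/ (between /ɡ/ and /s/) occurs in an unstressed syllable → [ə] by rule 1.
/s/ (between /o/ and /d/) fails the environment for rule 3, so it stays [s].
/d/ — between /s/ and /a/; rule 2 does not apply here → [d].
/a/ (between /d/ and /x/): rule 1 targets it, but not in an unstressed syllable → unchanged [a].
/x/ (between /a/ and /i/) is unaffected → [x].
/i/ (between /x/ and /s/): in an unstressed syllable, so rule 1 applies → [ə].
/s/ (word-final) is in the target of rule 3 but the environment (between two vowels) is not met → [s].

[səɫɡəsˈdaxəs]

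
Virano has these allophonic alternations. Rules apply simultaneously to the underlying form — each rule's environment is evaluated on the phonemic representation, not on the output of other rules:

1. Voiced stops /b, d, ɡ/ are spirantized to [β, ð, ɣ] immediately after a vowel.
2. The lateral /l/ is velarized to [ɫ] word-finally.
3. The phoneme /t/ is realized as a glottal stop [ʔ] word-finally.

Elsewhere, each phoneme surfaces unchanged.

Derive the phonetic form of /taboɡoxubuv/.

/t/ (word-initial) fails the environment for rule 3, so it stays [t].
Rule 1 applies to /b/ (between /a/ and /o/: immediately after a vowel) → [β].
/ɡ/ (between /o/ and /o/) occurs immediately after a vowel → [ɣ] by rule 1.
/b/ (between /u/ and /u/): immediately after a vowel, so rule 1 applies → [β].

[taβoɣoxuβuv]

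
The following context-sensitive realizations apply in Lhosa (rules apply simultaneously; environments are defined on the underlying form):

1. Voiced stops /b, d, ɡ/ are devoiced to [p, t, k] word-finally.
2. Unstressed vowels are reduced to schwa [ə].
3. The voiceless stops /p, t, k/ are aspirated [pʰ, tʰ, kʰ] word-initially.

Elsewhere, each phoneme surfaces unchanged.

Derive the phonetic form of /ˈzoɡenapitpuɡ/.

/z/ stays [z].
/o/ — between /z/ and /ɡ/; rule 2 does not apply here → [o].
/ɡ/ (between /o/ and /e/) fails the environment for rule 1, so it stays [ɡ].
/e/ (between /ɡ/ and /n/): in an unstressed syllable, so rule 2 applies → [ə].
/n/ (between /e/ and /a/) is unaffected → [n].
/a/ (between /n/ and /p/): in an unstressed syllable, so rule 2 applies → [ə].
/p/ (between /a/ and /i/) is in the target of rule 3 but the environment (word-initially) is not met → [p].
/i/ — between /p/ and /t/, in an unstressed syllable — surfaces as [ə] (rule 2).
/t/ (between /i/ and /p/) is in the target of rule 3 but the environment (word-initially) is not met → [t].
/p/ (between /t/ and /u/) is in the target of rule 3 but the environment (word-initially) is not met → [p].
/u/ meets the environment for rule 2 (in an unstressed syllable) → [ə].
Rule 1 applies to /ɡ/ (word-final: word-finally) → [k].

[ˈzoɡənəpətpək]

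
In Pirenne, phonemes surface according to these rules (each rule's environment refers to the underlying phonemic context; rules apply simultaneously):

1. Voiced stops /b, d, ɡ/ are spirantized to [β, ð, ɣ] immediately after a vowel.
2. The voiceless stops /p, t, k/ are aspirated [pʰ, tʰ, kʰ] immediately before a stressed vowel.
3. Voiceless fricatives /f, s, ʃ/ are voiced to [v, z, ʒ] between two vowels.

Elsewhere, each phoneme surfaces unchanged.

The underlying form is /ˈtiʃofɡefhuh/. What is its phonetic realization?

/t/ — word-initial, immediately before a stressed vowel — surfaces as [tʰ] (rule 2).
/i/ (between /t/ and /ʃ/) is unaffected → [i].
/ʃ/ (between /i/ and /o/) occurs between two vowels → [ʒ] by rule 3.
/o/ — not in any rule's target class → [o].
/f/ (between /o/ and /ɡ/): rule 3 targets it, but not between two vowels → unchanged [f].
/ɡ/ (between /f/ and /e/) fails the environment for rule 1, so it stays [ɡ].
/e/ stays [e].
/f/ (between /e/ and /h/) fails the environment for rule 3, so it stays [f].
/h/ (between /f/ and /u/): no rule targets it → [h].
/u/ — not in any rule's target class → [u].
/h/ (word-final): no rule targets it → [h].

[ˈtʰiʒofɡefhuh]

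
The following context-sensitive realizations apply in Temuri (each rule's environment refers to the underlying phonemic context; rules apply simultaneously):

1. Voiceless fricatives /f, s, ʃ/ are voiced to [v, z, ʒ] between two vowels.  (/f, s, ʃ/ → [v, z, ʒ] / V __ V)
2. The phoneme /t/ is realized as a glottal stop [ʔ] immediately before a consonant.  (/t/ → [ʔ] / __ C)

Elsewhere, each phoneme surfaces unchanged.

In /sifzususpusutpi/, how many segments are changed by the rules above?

3

Segments that undergo a rule: /s/ → [z] (rule 1); /s/ → [z] (rule 1); /t/ → [ʔ] (rule 2).
All other segments surface unchanged.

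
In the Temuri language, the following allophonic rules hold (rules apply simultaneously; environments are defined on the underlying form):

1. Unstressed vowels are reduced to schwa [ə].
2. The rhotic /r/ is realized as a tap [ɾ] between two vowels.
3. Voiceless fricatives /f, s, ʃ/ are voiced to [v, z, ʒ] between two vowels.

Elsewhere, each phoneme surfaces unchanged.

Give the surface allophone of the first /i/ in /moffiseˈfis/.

[ə]

/i/ (between /f/ and /s/) occurs in an unstressed syllable → [ə] by rule 1.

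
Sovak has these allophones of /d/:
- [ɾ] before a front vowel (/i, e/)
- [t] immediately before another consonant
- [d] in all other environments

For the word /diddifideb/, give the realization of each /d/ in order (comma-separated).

[ɾ], [t], [ɾ], [ɾ]

Occurrence 1 (position 1): before a front vowel (/i, e/) → [ɾ].
Occurrence 2 (position 3): immediately before another consonant → [t].
Occurrence 3 (position 4): before a front vowel (/i, e/) → [ɾ].
Occurrence 4 (position 8): before a front vowel (/i, e/) → [ɾ].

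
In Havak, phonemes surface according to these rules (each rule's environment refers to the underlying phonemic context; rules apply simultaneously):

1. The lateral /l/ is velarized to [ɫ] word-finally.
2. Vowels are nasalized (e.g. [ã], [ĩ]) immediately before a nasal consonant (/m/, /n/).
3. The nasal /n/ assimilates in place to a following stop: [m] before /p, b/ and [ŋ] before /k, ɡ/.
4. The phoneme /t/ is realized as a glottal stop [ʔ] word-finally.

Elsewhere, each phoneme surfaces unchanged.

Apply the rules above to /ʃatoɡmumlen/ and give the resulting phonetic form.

/a/ — between /ʃ/ and /t/; rule 2 does not apply here → [a].
/t/ — between /a/ and /o/; rule 4 does not apply here → [t].
/o/ (between /t/ and /ɡ/): rule 2 targets it, but not before a nasal consonant → unchanged [o].
/u/ meets the environment for rule 2 (before a nasal consonant) → [ũ].
/l/ (between /m/ and /e/): rule 1 targets it, but not word-finally → unchanged [l].
Rule 2 applies to /e/ (between /l/ and /n/: before a nasal consonant) → [ẽ].
/n/ (word-final): rule 3 targets it, but not before a labial or velar stop → unchanged [n].

[ʃatoɡmũmlẽn]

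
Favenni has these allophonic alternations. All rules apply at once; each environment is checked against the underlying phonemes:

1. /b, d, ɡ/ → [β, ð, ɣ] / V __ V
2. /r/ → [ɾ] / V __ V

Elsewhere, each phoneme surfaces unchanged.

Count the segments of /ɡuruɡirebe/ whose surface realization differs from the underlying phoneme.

4

Segments that undergo a rule: /r/ → [ɾ] (rule 2); /ɡ/ → [ɣ] (rule 1); /r/ → [ɾ] (rule 2); /b/ → [β] (rule 1).
All other segments surface unchanged.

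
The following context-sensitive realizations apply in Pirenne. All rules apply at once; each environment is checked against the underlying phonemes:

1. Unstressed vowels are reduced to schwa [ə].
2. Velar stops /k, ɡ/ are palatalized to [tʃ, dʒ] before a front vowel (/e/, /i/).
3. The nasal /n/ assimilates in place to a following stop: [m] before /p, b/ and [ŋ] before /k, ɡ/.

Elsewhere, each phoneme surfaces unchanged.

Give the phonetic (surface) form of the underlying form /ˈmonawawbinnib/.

[ˈmonəwəwbənnəb]

/m/ (word-initial) is unaffected → [m].
/o/ (between /m/ and /n/) fails the environment for rule 1, so it stays [o].
/n/ (between /o/ and /a/) fails the environment for rule 3, so it stays [n].
/a/ (between /n/ and /w/): in an unstressed syllable, so rule 1 applies → [ə].
/w/ (between /a/ and /a/) is unaffected → [w].
/a/ (between /w/ and /w/): in an unstressed syllable, so rule 1 applies → [ə].
/w/ — not in any rule's target class → [w].
/b/ — not in any rule's target class → [b].
/i/ (between /b/ and /n/): in an unstressed syllable, so rule 1 applies → [ə].
/n/ (between /i/ and /n/) fails the environment for rule 3, so it stays [n].
/n/ (between /n/ and /i/) is in the target of rule 3 but the environment (before a labial or velar stop) is not met → [n].
Rule 1 applies to /i/ (between /n/ and /b/: in an unstressed syllable) → [ə].
/b/ — not in any rule's target class → [b].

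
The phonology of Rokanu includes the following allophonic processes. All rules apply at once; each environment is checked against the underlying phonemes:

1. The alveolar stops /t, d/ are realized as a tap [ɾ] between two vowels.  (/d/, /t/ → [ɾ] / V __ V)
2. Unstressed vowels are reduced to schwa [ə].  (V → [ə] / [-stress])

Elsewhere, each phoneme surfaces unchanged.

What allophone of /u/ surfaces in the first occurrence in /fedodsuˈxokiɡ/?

/u/ — between /s/ and /x/, in an unstressed syllable — surfaces as [ə] (rule 2).

[ə]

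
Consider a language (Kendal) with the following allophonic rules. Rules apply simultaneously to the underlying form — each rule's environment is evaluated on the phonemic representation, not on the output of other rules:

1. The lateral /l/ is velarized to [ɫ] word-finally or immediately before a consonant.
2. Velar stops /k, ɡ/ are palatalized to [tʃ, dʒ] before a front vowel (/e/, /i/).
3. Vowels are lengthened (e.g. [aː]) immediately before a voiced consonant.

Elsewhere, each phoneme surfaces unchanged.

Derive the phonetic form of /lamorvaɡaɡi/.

[laːmoːrvaːɡaːdʒi]

/l/ (word-initial) fails the environment for rule 1, so it stays [l].
/a/ — between /l/ and /m/, before a voiced consonant — surfaces as [aː] (rule 3).
/m/ (between /a/ and /o/): no rule targets it → [m].
/o/ meets the environment for rule 3 (before a voiced consonant) → [oː].
/r/ (between /o/ and /v/) is unaffected → [r].
/v/ (between /r/ and /a/): no rule targets it → [v].
Rule 3 applies to /a/ (between /v/ and /ɡ/: before a voiced consonant) → [aː].
/ɡ/ — between /a/ and /a/; rule 2 does not apply here → [ɡ].
/a/ meets the environment for rule 3 (before a voiced consonant) → [aː].
/ɡ/ (between /a/ and /i/): before a front vowel, so rule 2 applies → [dʒ].
/i/ (word-final): rule 3 targets it, but not before a voiced consonant → unchanged [i].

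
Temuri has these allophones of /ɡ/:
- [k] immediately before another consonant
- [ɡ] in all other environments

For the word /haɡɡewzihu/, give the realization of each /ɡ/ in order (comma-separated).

[k], [ɡ]

Occurrence 1 (position 3): immediately before another consonant → [k].
Occurrence 2 (position 4): no conditioning environment matches → elsewhere allophone [ɡ].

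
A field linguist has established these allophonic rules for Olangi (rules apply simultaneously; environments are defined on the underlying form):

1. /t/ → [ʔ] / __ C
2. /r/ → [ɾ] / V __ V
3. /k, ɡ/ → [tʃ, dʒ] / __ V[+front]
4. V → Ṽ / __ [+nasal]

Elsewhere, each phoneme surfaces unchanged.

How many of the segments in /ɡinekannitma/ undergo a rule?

4

Segments that undergo a rule: /ɡ/ → [dʒ] (rule 3); /i/ → [ĩ] (rule 4); /a/ → [ã] (rule 4); /t/ → [ʔ] (rule 1).
All other segments surface unchanged.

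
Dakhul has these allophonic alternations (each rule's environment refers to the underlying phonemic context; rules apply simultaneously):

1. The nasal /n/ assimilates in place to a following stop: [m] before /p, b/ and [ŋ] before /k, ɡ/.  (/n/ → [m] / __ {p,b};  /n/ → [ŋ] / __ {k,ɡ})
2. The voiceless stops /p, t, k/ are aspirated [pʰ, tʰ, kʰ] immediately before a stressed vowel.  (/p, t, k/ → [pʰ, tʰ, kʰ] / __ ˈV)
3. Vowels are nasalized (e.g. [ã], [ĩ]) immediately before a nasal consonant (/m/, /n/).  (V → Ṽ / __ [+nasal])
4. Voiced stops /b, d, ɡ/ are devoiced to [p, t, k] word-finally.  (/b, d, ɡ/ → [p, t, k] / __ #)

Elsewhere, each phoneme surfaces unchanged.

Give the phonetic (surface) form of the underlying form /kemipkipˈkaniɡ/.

/k/ (word-initial): rule 2 targets it, but not immediately before a stressed vowel → unchanged [k].
/e/ — between /k/ and /m/, before a nasal consonant — surfaces as [ẽ] (rule 3).
/m/ stays [m].
/i/ (between /m/ and /p/) fails the environment for rule 3, so it stays [i].
/p/ (between /i/ and /k/) is in the target of rule 2 but the environment (immediately before a stressed vowel) is not met → [p].
/k/ (between /p/ and /i/) fails the environment for rule 2, so it stays [k].
/i/ — between /k/ and /p/; rule 3 does not apply here → [i].
/p/ — between /i/ and /k/; rule 2 does not apply here → [p].
/k/ (between /p/ and /a/) occurs immediately before a stressed vowel → [kʰ] by rule 2.
/a/ — between /k/ and /n/, before a nasal consonant — surfaces as [ã] (rule 3).
/n/ (between /a/ and /i/) fails the environment for rule 1, so it stays [n].
/i/ (between /n/ and /ɡ/) is in the target of rule 3 but the environment (before a nasal consonant) is not met → [i].
/ɡ/ (word-final) occurs word-finally → [k] by rule 4.

[kẽmipkipˈkʰãnik]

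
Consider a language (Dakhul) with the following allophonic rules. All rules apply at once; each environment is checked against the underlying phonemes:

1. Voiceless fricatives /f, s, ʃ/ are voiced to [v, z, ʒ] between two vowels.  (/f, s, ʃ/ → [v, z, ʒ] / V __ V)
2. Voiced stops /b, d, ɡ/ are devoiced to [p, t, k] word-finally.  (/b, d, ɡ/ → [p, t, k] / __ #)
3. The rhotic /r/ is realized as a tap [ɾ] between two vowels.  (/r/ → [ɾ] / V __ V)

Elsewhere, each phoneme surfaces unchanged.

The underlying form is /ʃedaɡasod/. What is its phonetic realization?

[ʃedaɡazot]

/ʃ/ (word-initial): rule 1 targets it, but not between two vowels → unchanged [ʃ].
/e/ (between /ʃ/ and /d/) is unaffected → [e].
/d/ (between /e/ and /a/): rule 2 targets it, but not word-finally → unchanged [d].
/a/ — not in any rule's target class → [a].
/ɡ/ (between /a/ and /a/) is in the target of rule 2 but the environment (word-finally) is not met → [ɡ].
/a/ stays [a].
Rule 1 applies to /s/ (between /a/ and /o/: between two vowels) → [z].
/o/ stays [o].
/d/ (word-final): word-finally, so rule 2 applies → [t].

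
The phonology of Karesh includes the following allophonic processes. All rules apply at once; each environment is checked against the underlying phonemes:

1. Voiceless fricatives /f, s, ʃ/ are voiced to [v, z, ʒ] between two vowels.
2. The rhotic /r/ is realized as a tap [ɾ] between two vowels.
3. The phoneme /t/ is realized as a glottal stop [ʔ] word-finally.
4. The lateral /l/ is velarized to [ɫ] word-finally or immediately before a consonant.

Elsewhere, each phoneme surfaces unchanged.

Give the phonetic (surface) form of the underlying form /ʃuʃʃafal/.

/ʃ/ (word-initial) is in the target of rule 1 but the environment (between two vowels) is not met → [ʃ].
/u/ (between /ʃ/ and /ʃ/) is unaffected → [u].
/ʃ/ — between /u/ and /ʃ/; rule 1 does not apply here → [ʃ].
/ʃ/ (between /ʃ/ and /a/): rule 1 targets it, but not between two vowels → unchanged [ʃ].
/a/ stays [a].
Rule 1 applies to /f/ (between /a/ and /a/: between two vowels) → [v].
/a/ — not in any rule's target class → [a].
/l/ meets the environment for rule 4 (word-finally or immediately before a consonant) → [ɫ].

[ʃuʃʃavaɫ]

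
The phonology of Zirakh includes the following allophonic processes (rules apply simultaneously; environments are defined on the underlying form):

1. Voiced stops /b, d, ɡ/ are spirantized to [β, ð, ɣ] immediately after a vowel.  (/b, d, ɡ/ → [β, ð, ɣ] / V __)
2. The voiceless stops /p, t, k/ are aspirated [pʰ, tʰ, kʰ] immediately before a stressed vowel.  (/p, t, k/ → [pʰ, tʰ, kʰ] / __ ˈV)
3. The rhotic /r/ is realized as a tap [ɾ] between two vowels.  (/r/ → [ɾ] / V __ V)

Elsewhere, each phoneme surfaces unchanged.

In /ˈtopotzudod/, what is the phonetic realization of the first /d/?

/d/ — between /u/ and /o/, immediately after a vowel — surfaces as [ð] (rule 1).

[ð]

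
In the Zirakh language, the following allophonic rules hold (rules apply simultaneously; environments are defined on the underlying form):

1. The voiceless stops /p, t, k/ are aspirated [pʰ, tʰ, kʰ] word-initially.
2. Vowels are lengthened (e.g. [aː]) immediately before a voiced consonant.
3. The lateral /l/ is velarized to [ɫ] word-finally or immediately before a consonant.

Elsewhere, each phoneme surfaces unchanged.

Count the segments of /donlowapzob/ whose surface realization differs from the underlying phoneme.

3

Segments that undergo a rule: /o/ → [oː] (rule 2); /o/ → [oː] (rule 2); /o/ → [oː] (rule 2).
All other segments surface unchanged.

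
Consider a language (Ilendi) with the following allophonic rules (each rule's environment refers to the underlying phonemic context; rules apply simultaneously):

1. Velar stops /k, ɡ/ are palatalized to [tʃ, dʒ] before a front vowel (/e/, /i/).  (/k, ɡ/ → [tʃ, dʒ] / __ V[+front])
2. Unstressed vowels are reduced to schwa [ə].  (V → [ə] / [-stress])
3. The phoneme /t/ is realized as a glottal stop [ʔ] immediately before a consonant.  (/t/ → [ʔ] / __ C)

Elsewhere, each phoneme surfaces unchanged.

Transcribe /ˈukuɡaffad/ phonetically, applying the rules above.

[ˈukəɡəffəd]

/u/ (word-initial) fails the environment for rule 2, so it stays [u].
/k/ (between /u/ and /u/): rule 1 targets it, but not before a front vowel → unchanged [k].
/u/ (between /k/ and /ɡ/): in an unstressed syllable, so rule 2 applies → [ə].
/ɡ/ (between /u/ and /a/) fails the environment for rule 1, so it stays [ɡ].
/a/ — between /ɡ/ and /f/, in an unstressed syllable — surfaces as [ə] (rule 2).
/a/ — between /f/ and /d/, in an unstressed syllable — surfaces as [ə] (rule 2).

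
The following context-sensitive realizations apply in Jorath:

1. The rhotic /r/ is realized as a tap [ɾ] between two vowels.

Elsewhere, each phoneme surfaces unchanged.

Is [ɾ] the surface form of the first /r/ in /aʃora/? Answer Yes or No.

/r/ (between /o/ and /a/): between two vowels, so rule 1 applies → [ɾ].
The actual realization is [ɾ], which matches [ɾ].

Yes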